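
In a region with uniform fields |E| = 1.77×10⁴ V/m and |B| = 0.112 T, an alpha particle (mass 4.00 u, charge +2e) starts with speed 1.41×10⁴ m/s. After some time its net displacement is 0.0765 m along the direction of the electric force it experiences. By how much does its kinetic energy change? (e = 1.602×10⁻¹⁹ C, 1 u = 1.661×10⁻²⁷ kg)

ΔKE ≈ 4.34×10⁻¹⁶ J

The magnetic force is always ⟂ v and does no work; only the electric force changes KE.
ΔKE = F_E · d = |q|E d = (3.204×10⁻¹⁹)(1.77×10⁴)(0.0765) ≈ 4.34×10⁻¹⁶ J.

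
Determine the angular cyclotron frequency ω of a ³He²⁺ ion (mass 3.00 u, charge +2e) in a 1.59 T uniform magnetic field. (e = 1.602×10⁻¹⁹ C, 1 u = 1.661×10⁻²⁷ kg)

ω = |q|B/m.
ω = (3.204×10⁻¹⁹)(1.59)/4.983×10⁻²⁷ ≈ 1.02×10⁸ rad/s.

ω ≈ 1.02×10⁸ rad/s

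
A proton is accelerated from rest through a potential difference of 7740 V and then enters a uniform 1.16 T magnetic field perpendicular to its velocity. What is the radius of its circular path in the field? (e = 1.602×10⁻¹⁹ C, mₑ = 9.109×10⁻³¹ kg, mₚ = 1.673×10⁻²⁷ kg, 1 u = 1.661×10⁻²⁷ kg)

Acceleration: |q|V = ½mv² ⇒ v = √(2|q|V/m) = √(2·1.602×10⁻¹⁹·7740/1.673×10⁻²⁷) ≈ 1.217×10⁶ m/s.
In the field: r = mv/(|q|B) = (1.673×10⁻²⁷)(1.217×10⁶)/((1.602×10⁻¹⁹)(1.16)) ≈ 0.0110 m.

r ≈ 0.0110 m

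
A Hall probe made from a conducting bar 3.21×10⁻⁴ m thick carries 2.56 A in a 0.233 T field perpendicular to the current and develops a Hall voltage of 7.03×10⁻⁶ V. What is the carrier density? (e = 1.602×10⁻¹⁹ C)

From V_H = IB/(n e t), n = IB/(V_H e t).
n = (2.56)(0.233)/((7.03×10⁻⁶)(1.602×10⁻¹⁹)(3.21×10⁻⁴)) ≈ 1.65×10²⁷ m⁻³.

n ≈ 1.65×10²⁷ m⁻³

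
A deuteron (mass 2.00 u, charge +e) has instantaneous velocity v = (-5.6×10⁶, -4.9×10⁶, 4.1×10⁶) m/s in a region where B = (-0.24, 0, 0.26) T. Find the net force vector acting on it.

v×B = (-1.27×10⁶, 4.72×10⁵, -1.18×10⁶) N/C.
F = q v×B = (1.602×10⁻¹⁹ C)·(-1.27×10⁶, 4.72×10⁵, -1.18×10⁶) = (-2.04×10⁻¹³, 7.56×10⁻¹⁴, -1.88×10⁻¹³) N.

F ≈ (-2.04×10⁻¹³, 7.56×10⁻¹⁴, -1.88×10⁻¹³) N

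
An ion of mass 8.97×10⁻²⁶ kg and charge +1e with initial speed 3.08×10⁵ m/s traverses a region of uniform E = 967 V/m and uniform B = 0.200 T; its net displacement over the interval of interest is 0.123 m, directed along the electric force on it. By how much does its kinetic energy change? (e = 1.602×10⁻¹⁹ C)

ΔKE ≈ 1.91×10⁻¹⁷ J

The magnetic force is always ⟂ v and does no work; only the electric force changes KE.
ΔKE = F_E · d = |q|E d = (1.602×10⁻¹⁹)(967)(0.123) ≈ 1.91×10⁻¹⁷ J.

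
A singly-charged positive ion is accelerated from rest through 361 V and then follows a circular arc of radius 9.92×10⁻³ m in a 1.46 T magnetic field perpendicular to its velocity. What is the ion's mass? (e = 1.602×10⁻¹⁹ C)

m ≈ 4.65×10⁻²⁶ kg

Combine |q|V = ½mv² and r = mv/(|q|B): eliminate v to get m = qB²r²/(2V).
m = (1.602×10⁻¹⁹)(1.46)²(9.92×10⁻³)²/(2·361) ≈ 4.65×10⁻²⁶ kg.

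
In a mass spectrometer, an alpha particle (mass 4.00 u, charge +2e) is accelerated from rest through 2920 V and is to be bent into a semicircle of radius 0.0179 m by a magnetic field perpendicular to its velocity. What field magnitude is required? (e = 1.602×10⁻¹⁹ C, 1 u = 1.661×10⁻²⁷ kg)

v = √(2|q|V/m) = √(2·3.204×10⁻¹⁹·2920/6.644×10⁻²⁷) ≈ 5.307×10⁵ m/s.
B = mv/(|q|r) = (6.644×10⁻²⁷)(5.307×10⁵)/((3.204×10⁻¹⁹)(0.0179)) ≈ 0.615 T.

B ≈ 0.615 T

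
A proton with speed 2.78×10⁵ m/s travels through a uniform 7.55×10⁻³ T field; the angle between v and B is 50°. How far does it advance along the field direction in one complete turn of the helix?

p ≈ 1.55 m

v∥ = v cosθ = 2.78×10⁵·cos50° ≈ 1.787×10⁵ m/s.
T = 2πm/(|q|B) = 2π(1.673×10⁻²⁷)/((1.602×10⁻¹⁹)(7.55×10⁻³)) ≈ 8.691×10⁻⁶ s.
pitch = v∥ T = (1.787×10⁵)(8.691×10⁻⁶) ≈ 1.55 m.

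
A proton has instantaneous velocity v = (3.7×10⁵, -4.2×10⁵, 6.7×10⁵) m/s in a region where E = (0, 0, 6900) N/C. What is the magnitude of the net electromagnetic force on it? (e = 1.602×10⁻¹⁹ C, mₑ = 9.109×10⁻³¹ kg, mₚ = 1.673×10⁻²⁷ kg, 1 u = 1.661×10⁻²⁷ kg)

Only an electric field acts, so F = qE = (1.602×10⁻¹⁹ C)·(0, 0, 6900) = (0, 0, 1.11×10⁻¹⁵) N.
|F| = 1.11×10⁻¹⁵ N.

|F| ≈ 1.11×10⁻¹⁵ N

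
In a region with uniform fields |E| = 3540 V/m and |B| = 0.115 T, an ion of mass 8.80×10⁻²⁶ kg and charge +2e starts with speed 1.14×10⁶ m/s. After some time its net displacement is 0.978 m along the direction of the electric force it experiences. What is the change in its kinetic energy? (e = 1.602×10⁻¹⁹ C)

ΔKE ≈ 1.11×10⁻¹⁵ J

The magnetic force is always ⟂ v and does no work; only the electric force changes KE.
ΔKE = F_E · d = |q|E d = (3.204×10⁻¹⁹)(3540)(0.978) ≈ 1.11×10⁻¹⁵ J.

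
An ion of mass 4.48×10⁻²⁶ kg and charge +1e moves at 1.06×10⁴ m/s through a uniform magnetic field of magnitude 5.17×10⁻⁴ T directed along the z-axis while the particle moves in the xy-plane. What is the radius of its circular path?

The magnetic force provides the centripetal force: |q|vB = mv²/r.
r = mv/(|q|B) = (4.48×10⁻²⁶)(1.06×10⁴)/((1.602×10⁻¹⁹)(5.17×10⁻⁴)) ≈ 5.73 m.

r ≈ 5.73 m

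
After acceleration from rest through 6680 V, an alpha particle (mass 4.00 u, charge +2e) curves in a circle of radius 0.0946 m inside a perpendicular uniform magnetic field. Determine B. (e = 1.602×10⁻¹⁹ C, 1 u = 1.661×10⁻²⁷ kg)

B ≈ 0.176 T

v = √(2|q|V/m) = √(2·3.204×10⁻¹⁹·6680/6.644×10⁻²⁷) ≈ 8.027×10⁵ m/s.
B = mv/(|q|r) = (6.644×10⁻²⁷)(8.027×10⁵)/((3.204×10⁻¹⁹)(0.0946)) ≈ 0.176 T.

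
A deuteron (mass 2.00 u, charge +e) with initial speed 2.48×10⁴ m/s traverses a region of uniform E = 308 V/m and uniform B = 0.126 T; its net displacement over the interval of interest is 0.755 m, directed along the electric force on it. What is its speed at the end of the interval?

v_f ≈ 1.52×10⁵ m/s

B does no work; ΔKE = |q|E d.
½mv_f² = ½mv₀² + |q|Ed = ½(3.322×10⁻²⁷)(2.48×10⁴)² + (1.602×10⁻¹⁹)(308)(0.755) ≈ 1.022×10⁻¹⁸ J + 3.725×10⁻¹⁷ J ≈ 3.827×10⁻¹⁷ J.
v_f = √(2·3.827×10⁻¹⁷/3.322×10⁻²⁷) ≈ 1.52×10⁵ m/s.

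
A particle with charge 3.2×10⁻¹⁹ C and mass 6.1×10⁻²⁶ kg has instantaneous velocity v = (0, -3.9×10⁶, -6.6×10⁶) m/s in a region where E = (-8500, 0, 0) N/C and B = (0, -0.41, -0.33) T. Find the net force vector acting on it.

v×B = (-1.42×10⁶, 0, 0) N/C.
E + v×B = (-1.43×10⁶, 0, 0) N/C.
F = q(E + v×B) = (3.2×10⁻¹⁹ C)·(-1.43×10⁶, 0, 0) = (-4.57×10⁻¹³, 0, 0) N.

F ≈ (-4.57×10⁻¹³, 0, 0) N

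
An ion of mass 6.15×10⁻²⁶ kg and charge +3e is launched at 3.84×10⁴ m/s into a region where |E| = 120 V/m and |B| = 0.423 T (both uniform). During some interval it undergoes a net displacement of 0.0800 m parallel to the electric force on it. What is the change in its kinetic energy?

The magnetic force is always ⟂ v and does no work; only the electric force changes KE.
ΔKE = F_E · d = |q|E d = (4.806×10⁻¹⁹)(120)(0.0800) ≈ 4.61×10⁻¹⁸ J.

ΔKE ≈ 4.61×10⁻¹⁸ J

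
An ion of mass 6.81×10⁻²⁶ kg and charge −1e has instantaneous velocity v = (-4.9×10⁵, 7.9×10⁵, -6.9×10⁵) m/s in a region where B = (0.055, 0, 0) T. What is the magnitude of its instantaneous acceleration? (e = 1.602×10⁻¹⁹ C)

|a| ≈ 1.36×10¹¹ m/s²

v×B = (0, -3.80×10⁴, -4.34×10⁴) N/C.
F = q v×B = (−1.602×10⁻¹⁹ C)·(0, -3.80×10⁴, -4.34×10⁴) = (0, 6.08×10⁻¹⁵, 6.96×10⁻¹⁵) N.
|a| = |F|/m = 9.242×10⁻¹⁵/6.81×10⁻²⁶ ≈ 1.36×10¹¹ m/s².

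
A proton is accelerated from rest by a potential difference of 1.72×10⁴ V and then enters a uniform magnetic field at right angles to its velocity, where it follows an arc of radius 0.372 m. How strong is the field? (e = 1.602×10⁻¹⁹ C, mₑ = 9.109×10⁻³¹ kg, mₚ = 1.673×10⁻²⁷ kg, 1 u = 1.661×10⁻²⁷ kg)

B ≈ 0.0510 T

v = √(2|q|V/m) = √(2·1.602×10⁻¹⁹·1.72×10⁴/1.673×10⁻²⁷) ≈ 1.815×10⁶ m/s.
B = mv/(|q|r) = (1.673×10⁻²⁷)(1.815×10⁶)/((1.602×10⁻¹⁹)(0.372)) ≈ 0.0510 T.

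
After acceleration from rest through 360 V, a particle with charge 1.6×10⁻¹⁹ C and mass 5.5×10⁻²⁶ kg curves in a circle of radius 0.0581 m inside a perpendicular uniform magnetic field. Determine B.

v = √(2|q|V/m) = √(2·1.6×10⁻¹⁹·360/5.5×10⁻²⁶) ≈ 4.577×10⁴ m/s.
B = mv/(|q|r) = (5.5×10⁻²⁶)(4.577×10⁴)/((1.6×10⁻¹⁹)(0.0581)) ≈ 0.271 T.

B ≈ 0.271 T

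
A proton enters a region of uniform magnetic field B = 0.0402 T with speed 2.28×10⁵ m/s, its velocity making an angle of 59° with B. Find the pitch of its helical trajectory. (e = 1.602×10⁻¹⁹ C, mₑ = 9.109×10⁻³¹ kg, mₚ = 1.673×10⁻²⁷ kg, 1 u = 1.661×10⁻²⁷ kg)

p ≈ 0.192 m

v∥ = v cosθ = 2.28×10⁵·cos59° ≈ 1.174×10⁵ m/s.
T = 2πm/(|q|B) = 2π(1.673×10⁻²⁷)/((1.602×10⁻¹⁹)(0.0402)) ≈ 1.632×10⁻⁶ s.
pitch = v∥ T = (1.174×10⁵)(1.632×10⁻⁶) ≈ 0.192 m.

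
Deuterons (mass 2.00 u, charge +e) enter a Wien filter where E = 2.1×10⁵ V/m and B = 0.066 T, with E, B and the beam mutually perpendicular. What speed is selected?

Zero net Lorentz force requires |qE| = |q v×B|, i.e. E = vB.
v = E/B = 2.1×10⁵/0.066 = 3.2×10⁶ m/s.

v = 3.2×10⁶ m/s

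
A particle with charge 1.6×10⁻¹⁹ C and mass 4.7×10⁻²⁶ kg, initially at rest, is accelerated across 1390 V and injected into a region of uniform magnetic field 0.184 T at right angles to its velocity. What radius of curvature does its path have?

r ≈ 0.155 m

Acceleration: |q|V = ½mv² ⇒ v = √(2|q|V/m) = √(2·1.6×10⁻¹⁹·1390/4.7×10⁻²⁶) ≈ 9.728×10⁴ m/s.
In the field: r = mv/(|q|B) = (4.7×10⁻²⁶)(9.728×10⁴)/((1.6×10⁻¹⁹)(0.184)) ≈ 0.155 m.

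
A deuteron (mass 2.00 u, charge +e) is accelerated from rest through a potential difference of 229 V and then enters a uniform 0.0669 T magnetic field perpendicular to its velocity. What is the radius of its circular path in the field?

r ≈ 0.0461 m

Acceleration: |q|V = ½mv² ⇒ v = √(2|q|V/m) = √(2·1.602×10⁻¹⁹·229/3.322×10⁻²⁷) ≈ 1.486×10⁵ m/s.
In the field: r = mv/(|q|B) = (3.322×10⁻²⁷)(1.486×10⁵)/((1.602×10⁻¹⁹)(0.0669)) ≈ 0.0461 m.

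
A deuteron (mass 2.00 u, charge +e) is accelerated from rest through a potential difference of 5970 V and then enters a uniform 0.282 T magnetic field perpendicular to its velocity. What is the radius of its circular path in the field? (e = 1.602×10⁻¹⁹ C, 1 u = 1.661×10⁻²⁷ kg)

Acceleration: |q|V = ½mv² ⇒ v = √(2|q|V/m) = √(2·1.602×10⁻¹⁹·5970/3.322×10⁻²⁷) ≈ 7.588×10⁵ m/s.
In the field: r = mv/(|q|B) = (3.322×10⁻²⁷)(7.588×10⁵)/((1.602×10⁻¹⁹)(0.282)) ≈ 0.0558 m.

r ≈ 0.0558 m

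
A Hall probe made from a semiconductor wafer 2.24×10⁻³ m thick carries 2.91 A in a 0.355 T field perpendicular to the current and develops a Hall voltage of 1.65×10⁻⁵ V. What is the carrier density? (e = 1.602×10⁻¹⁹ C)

From V_H = IB/(n e t), n = IB/(V_H e t).
n = (2.91)(0.355)/((1.65×10⁻⁵)(1.602×10⁻¹⁹)(2.24×10⁻³)) ≈ 1.74×10²⁶ m⁻³.

n ≈ 1.74×10²⁶ m⁻³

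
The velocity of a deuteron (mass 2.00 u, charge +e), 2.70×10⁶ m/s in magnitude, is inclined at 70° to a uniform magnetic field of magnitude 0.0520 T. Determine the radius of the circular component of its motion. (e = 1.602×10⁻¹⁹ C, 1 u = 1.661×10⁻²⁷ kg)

v⊥ = v sinθ = 2.70×10⁶·sin70° ≈ 2.537×10⁶ m/s.
r = m v⊥/(|q|B) = (3.322×10⁻²⁷)(2.537×10⁶)/((1.602×10⁻¹⁹)(0.0520)) ≈ 1.01 m.

r ≈ 1.01 m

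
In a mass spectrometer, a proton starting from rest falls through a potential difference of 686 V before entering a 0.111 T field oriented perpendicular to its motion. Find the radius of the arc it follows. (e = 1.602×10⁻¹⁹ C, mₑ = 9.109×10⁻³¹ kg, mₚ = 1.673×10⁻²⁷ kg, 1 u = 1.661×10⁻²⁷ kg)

r ≈ 0.0341 m

Acceleration: |q|V = ½mv² ⇒ v = √(2|q|V/m) = √(2·1.602×10⁻¹⁹·686/1.673×10⁻²⁷) ≈ 3.625×10⁵ m/s.
In the field: r = mv/(|q|B) = (1.673×10⁻²⁷)(3.625×10⁵)/((1.602×10⁻¹⁹)(0.111)) ≈ 0.0341 m.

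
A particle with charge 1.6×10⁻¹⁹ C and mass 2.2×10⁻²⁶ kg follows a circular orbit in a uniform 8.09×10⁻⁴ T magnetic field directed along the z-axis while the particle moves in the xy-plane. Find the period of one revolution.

The cyclotron period depends only on m, q, B: T = 2πm/(|q|B).
T = 2π(2.2×10⁻²⁶)/((1.6×10⁻¹⁹)(8.09×10⁻⁴)) ≈ 1.07×10⁻³ s.

T ≈ 1.07×10⁻³ s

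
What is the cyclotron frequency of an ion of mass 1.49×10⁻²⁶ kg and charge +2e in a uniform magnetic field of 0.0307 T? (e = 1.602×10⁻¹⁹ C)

f = |q|B/(2πm).
f = (3.204×10⁻¹⁹)(0.0307)/(2π·1.49×10⁻²⁶) ≈ 1.05×10⁵ Hz.

f ≈ 1.05×10⁵ Hz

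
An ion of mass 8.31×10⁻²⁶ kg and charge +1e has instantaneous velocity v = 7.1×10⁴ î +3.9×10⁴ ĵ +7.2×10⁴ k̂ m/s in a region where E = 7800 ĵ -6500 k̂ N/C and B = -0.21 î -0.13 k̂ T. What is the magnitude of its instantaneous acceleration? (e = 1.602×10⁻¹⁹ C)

|a| ≈ 1.09×10¹⁰ m/s²

v×B = (-5070, -5890, 8190) N/C.
E + v×B = (-5070, 1910, 1690) N/C.
F = q(E + v×B) = (1.602×10⁻¹⁹ C)·(-5070, 1910, 1690) = (-8.12×10⁻¹⁶, 3.06×10⁻¹⁶, 2.71×10⁻¹⁶) N.
|a| = |F|/m = 9.092×10⁻¹⁶/8.31×10⁻²⁶ ≈ 1.09×10¹⁰ m/s².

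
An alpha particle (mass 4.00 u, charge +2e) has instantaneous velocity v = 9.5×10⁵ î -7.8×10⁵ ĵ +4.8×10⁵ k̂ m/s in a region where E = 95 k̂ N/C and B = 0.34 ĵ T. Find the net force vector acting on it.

F ≈ (-5.23×10⁻¹⁴, 0, 1.04×10⁻¹³) N

v×B = (-1.63×10⁵, 0, 3.23×10⁵) N/C.
E + v×B = (-1.63×10⁵, 0, 3.23×10⁵) N/C.
F = q(E + v×B) = (3.204×10⁻¹⁹ C)·(-1.63×10⁵, 0, 3.23×10⁵) = (-5.23×10⁻¹⁴, 0, 1.04×10⁻¹³) N.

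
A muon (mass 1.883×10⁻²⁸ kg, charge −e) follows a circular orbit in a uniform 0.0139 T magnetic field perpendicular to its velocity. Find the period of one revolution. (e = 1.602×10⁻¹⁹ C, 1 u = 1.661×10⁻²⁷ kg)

The cyclotron period depends only on m, q, B: T = 2πm/(|q|B).
T = 2π(1.883×10⁻²⁸)/((1.602×10⁻¹⁹)(0.0139)) ≈ 5.31×10⁻⁷ s.

T ≈ 5.31×10⁻⁷ s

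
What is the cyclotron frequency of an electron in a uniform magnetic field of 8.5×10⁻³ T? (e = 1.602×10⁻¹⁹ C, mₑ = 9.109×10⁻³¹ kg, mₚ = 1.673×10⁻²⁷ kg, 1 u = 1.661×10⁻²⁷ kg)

f = |q|B/(2πm).
f = (1.602×10⁻¹⁹)(8.5×10⁻³)/(2π·9.109×10⁻³¹) ≈ 2.4×10⁸ Hz.

f ≈ 2.4×10⁸ Hz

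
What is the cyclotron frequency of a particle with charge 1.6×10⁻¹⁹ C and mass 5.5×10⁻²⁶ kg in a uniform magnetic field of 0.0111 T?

f ≈ 5140 Hz

f = |q|B/(2πm).
f = (1.6×10⁻¹⁹)(0.0111)/(2π·5.5×10⁻²⁶) ≈ 5140 Hz.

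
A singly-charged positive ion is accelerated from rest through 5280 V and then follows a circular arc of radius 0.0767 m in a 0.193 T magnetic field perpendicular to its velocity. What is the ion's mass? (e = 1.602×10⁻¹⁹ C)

m ≈ 3.32×10⁻²⁷ kg

Combine |q|V = ½mv² and r = mv/(|q|B): eliminate v to get m = qB²r²/(2V).
m = (1.602×10⁻¹⁹)(0.193)²(0.0767)²/(2·5280) ≈ 3.32×10⁻²⁷ kg.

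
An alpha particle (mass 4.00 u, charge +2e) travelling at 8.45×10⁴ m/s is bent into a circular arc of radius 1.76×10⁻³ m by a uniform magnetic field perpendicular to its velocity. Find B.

From |q|vB = mv²/r, B = mv/(|q|r).
B = (6.644×10⁻²⁷)(8.45×10⁴)/((3.204×10⁻¹⁹)(1.76×10⁻³)) ≈ 0.996 T.

B ≈ 0.996 T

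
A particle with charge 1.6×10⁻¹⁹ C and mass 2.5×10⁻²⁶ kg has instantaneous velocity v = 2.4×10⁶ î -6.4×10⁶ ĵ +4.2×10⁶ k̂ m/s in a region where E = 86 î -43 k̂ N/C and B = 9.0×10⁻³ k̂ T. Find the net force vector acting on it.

v×B = (-5.76×10⁴, -2.16×10⁴, 0) N/C.
E + v×B = (-5.75×10⁴, -2.16×10⁴, -43.0) N/C.
F = q(E + v×B) = (1.6×10⁻¹⁹ C)·(-5.75×10⁴, -2.16×10⁴, -43.0) = (-9.20×10⁻¹⁵, -3.46×10⁻¹⁵, -6.88×10⁻¹⁸) N.

F ≈ (-9.20×10⁻¹⁵, -3.46×10⁻¹⁵, -6.88×10⁻¹⁸) N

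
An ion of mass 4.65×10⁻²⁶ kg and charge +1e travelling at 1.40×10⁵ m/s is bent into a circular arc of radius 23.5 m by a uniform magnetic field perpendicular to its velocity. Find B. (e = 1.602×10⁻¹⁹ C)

From |q|vB = mv²/r, B = mv/(|q|r).
B = (4.65×10⁻²⁶)(1.40×10⁵)/((1.602×10⁻¹⁹)(23.5)) ≈ 1.73×10⁻³ T.

B ≈ 1.73×10⁻³ T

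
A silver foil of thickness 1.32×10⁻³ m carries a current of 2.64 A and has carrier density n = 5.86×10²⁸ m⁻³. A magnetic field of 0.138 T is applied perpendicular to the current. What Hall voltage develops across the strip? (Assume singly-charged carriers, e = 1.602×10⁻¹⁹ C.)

V_H = IB/(n e t).
V_H = (2.64)(0.138)/((5.86×10²⁸)(1.602×10⁻¹⁹)(1.32×10⁻³)) ≈ 2.94×10⁻⁸ V.

V_H ≈ 2.94×10⁻⁸ V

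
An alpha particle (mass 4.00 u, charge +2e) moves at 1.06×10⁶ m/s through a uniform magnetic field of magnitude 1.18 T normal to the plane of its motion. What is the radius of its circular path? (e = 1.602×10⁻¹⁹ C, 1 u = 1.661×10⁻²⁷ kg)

The magnetic force provides the centripetal force: |q|vB = mv²/r.
r = mv/(|q|B) = (6.644×10⁻²⁷)(1.06×10⁶)/((3.204×10⁻¹⁹)(1.18)) ≈ 0.0186 m.

r ≈ 0.0186 m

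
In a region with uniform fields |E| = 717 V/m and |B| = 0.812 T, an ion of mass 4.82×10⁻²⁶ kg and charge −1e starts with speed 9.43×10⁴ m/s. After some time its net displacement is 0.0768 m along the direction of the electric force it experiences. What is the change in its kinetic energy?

The magnetic force is always ⟂ v and does no work; only the electric force changes KE.
ΔKE = F_E · d = |q|E d = (1.602×10⁻¹⁹)(717)(0.0768) ≈ 8.82×10⁻¹⁸ J.

ΔKE ≈ 8.82×10⁻¹⁸ J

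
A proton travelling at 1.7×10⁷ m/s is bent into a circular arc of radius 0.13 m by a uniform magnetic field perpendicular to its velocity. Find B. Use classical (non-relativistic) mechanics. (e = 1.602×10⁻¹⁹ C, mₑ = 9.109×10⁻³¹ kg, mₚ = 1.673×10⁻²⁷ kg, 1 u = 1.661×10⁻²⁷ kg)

B ≈ 1.4 T

From |q|vB = mv²/r, B = mv/(|q|r).
B = (1.673×10⁻²⁷)(1.7×10⁷)/((1.602×10⁻¹⁹)(0.13)) ≈ 1.4 T.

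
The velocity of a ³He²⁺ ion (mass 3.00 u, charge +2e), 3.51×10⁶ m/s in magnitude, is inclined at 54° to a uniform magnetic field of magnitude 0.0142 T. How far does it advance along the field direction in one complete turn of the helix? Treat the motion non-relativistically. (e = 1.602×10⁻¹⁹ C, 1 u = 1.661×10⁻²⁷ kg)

p ≈ 14.2 m

v∥ = v cosθ = 3.51×10⁶·cos54° ≈ 2.063×10⁶ m/s.
T = 2πm/(|q|B) = 2π(4.983×10⁻²⁷)/((3.204×10⁻¹⁹)(0.0142)) ≈ 6.882×10⁻⁶ s.
pitch = v∥ T = (2.063×10⁶)(6.882×10⁻⁶) ≈ 14.2 m.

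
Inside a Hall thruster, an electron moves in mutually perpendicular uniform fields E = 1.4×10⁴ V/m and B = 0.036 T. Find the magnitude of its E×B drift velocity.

v_d ≈ 3.9×10⁵ m/s

The steady drift has the magnetic force balancing the electric force, so v_d = E/B.
v_d = 1.4×10⁴/0.036 = 3.9×10⁵ m/s.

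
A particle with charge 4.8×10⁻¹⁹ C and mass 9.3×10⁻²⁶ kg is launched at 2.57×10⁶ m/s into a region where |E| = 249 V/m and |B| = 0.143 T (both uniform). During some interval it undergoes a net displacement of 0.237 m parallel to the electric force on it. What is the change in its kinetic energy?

The magnetic force is always ⟂ v and does no work; only the electric force changes KE.
ΔKE = F_E · d = |q|E d = (4.8×10⁻¹⁹)(249)(0.237) ≈ 2.83×10⁻¹⁷ J.

ΔKE ≈ 2.83×10⁻¹⁷ J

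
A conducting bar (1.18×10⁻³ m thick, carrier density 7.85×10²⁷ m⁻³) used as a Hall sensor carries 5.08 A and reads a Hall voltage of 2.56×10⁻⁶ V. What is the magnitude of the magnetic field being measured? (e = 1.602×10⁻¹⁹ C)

B ≈ 0.748 T

From V_H = IB/(n e t), B = V_H n e t / I.
B = (2.56×10⁻⁶)(7.85×10²⁷)(1.602×10⁻¹⁹)(1.18×10⁻³)/5.08 ≈ 0.748 T.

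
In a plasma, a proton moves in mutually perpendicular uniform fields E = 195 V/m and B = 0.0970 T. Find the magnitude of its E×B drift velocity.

The steady drift has the magnetic force balancing the electric force, so v_d = E/B.
v_d = 195/0.0970 = 2010 m/s.

v_d ≈ 2010 m/s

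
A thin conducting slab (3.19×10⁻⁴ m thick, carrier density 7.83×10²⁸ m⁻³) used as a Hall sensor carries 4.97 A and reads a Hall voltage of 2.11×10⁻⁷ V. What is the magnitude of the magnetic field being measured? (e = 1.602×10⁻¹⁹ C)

B ≈ 0.170 T

From V_H = IB/(n e t), B = V_H n e t / I.
B = (2.11×10⁻⁷)(7.83×10²⁸)(1.602×10⁻¹⁹)(3.19×10⁻⁴)/4.97 ≈ 0.170 T.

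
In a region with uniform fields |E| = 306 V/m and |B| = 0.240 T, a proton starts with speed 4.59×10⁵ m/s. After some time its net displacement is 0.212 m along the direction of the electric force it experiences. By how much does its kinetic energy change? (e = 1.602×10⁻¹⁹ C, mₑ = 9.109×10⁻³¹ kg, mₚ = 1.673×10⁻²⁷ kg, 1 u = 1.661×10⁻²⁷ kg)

ΔKE ≈ 1.04×10⁻¹⁷ J

The magnetic force is always ⟂ v and does no work; only the electric force changes KE.
ΔKE = F_E · d = |q|E d = (1.602×10⁻¹⁹)(306)(0.212) ≈ 1.04×10⁻¹⁷ J.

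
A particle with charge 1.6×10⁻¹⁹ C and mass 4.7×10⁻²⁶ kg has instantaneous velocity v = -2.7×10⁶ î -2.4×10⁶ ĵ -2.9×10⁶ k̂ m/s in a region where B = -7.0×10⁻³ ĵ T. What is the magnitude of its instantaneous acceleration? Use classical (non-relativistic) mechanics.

v×B = (-2.03×10⁴, 0, 1.89×10⁴) N/C.
F = q v×B = (1.6×10⁻¹⁹ C)·(-2.03×10⁴, 0, 1.89×10⁴) = (-3.25×10⁻¹⁵, 0, 3.02×10⁻¹⁵) N.
|a| = |F|/m = 4.438×10⁻¹⁵/4.7×10⁻²⁶ ≈ 9.44×10¹⁰ m/s².

|a| ≈ 9.44×10¹⁰ m/s²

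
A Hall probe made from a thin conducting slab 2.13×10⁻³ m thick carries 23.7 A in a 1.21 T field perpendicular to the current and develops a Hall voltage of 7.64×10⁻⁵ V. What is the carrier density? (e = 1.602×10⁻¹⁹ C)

From V_H = IB/(n e t), n = IB/(V_H e t).
n = (23.7)(1.21)/((7.64×10⁻⁵)(1.602×10⁻¹⁹)(2.13×10⁻³)) ≈ 1.10×10²⁷ m⁻³.

n ≈ 1.10×10²⁷ m⁻³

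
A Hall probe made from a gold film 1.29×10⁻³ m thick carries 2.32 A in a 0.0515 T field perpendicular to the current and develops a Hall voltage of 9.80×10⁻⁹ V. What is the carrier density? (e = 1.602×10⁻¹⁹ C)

n ≈ 5.90×10²⁸ m⁻³

From V_H = IB/(n e t), n = IB/(V_H e t).
n = (2.32)(0.0515)/((9.80×10⁻⁹)(1.602×10⁻¹⁹)(1.29×10⁻³)) ≈ 5.90×10²⁸ m⁻³.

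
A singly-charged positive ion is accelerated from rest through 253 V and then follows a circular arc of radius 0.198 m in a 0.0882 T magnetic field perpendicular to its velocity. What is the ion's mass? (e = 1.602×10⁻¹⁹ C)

Combine |q|V = ½mv² and r = mv/(|q|B): eliminate v to get m = qB²r²/(2V).
m = (1.602×10⁻¹⁹)(0.0882)²(0.198)²/(2·253) ≈ 9.66×10⁻²⁶ kg.

m ≈ 9.66×10⁻²⁶ kg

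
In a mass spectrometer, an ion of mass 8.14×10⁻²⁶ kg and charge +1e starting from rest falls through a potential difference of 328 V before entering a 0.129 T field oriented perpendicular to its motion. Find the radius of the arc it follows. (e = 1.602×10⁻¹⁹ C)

Acceleration: |q|V = ½mv² ⇒ v = √(2|q|V/m) = √(2·1.602×10⁻¹⁹·328/8.14×10⁻²⁶) ≈ 3.593×10⁴ m/s.
In the field: r = mv/(|q|B) = (8.14×10⁻²⁶)(3.593×10⁴)/((1.602×10⁻¹⁹)(0.129)) ≈ 0.142 m.

r ≈ 0.142 m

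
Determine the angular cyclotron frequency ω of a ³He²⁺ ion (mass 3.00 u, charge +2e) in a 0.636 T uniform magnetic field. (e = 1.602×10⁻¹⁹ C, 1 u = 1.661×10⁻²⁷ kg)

ω ≈ 4.09×10⁷ rad/s

ω = |q|B/m.
ω = (3.204×10⁻¹⁹)(0.636)/4.983×10⁻²⁷ ≈ 4.09×10⁷ rad/s.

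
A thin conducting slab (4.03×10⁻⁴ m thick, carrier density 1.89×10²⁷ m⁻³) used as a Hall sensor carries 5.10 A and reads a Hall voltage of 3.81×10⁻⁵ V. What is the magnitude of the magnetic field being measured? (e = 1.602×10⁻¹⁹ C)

From V_H = IB/(n e t), B = V_H n e t / I.
B = (3.81×10⁻⁵)(1.89×10²⁷)(1.602×10⁻¹⁹)(4.03×10⁻⁴)/5.10 ≈ 0.912 T.

B ≈ 0.912 T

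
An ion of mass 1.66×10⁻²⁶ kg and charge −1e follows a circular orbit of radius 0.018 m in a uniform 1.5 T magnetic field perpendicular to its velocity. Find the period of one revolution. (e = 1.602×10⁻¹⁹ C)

The cyclotron period depends only on m, q, B: T = 2πm/(|q|B).
T = 2π(1.66×10⁻²⁶)/((1.602×10⁻¹⁹)(1.5)) ≈ 4.3×10⁻⁷ s.

T ≈ 4.3×10⁻⁷ s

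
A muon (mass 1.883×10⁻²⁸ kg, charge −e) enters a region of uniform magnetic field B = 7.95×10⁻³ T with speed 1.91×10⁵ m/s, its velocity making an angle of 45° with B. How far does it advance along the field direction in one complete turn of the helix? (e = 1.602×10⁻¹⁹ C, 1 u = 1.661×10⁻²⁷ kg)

v∥ = v cosθ = 1.91×10⁵·cos45° ≈ 1.351×10⁵ m/s.
T = 2πm/(|q|B) = 2π(1.883×10⁻²⁸)/((1.602×10⁻¹⁹)(7.95×10⁻³)) ≈ 9.290×10⁻⁷ s.
pitch = v∥ T = (1.351×10⁵)(9.290×10⁻⁷) ≈ 0.125 m.

p ≈ 0.125 m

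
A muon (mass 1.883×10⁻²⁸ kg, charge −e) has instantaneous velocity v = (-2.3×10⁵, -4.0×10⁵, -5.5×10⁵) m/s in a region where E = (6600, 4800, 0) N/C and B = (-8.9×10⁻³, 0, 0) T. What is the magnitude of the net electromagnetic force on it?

|F| ≈ 1.96×10⁻¹⁵ N

v×B = (0, 4900, -3560) N/C.
E + v×B = (6600, 9700, -3560) N/C.
F = q(E + v×B) = (−1.602×10⁻¹⁹ C)·(6600, 9700, -3560) = (-1.06×10⁻¹⁵, -1.55×10⁻¹⁵, 5.70×10⁻¹⁶) N.
|F| = 1.96×10⁻¹⁵ N.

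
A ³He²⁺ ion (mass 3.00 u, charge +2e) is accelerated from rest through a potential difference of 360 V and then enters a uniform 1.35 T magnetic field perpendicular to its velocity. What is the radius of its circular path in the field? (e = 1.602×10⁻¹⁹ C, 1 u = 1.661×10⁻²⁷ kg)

Acceleration: |q|V = ½mv² ⇒ v = √(2|q|V/m) = √(2·3.204×10⁻¹⁹·360/4.983×10⁻²⁷) ≈ 2.152×10⁵ m/s.
In the field: r = mv/(|q|B) = (4.983×10⁻²⁷)(2.152×10⁵)/((3.204×10⁻¹⁹)(1.35)) ≈ 2.48×10⁻³ m.

r ≈ 2.48×10⁻³ m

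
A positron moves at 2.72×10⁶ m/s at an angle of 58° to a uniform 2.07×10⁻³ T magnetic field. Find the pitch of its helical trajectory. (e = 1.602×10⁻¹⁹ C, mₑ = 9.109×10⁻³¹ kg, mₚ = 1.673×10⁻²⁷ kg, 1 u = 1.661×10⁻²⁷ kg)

p ≈ 0.0249 m

v∥ = v cosθ = 2.72×10⁶·cos58° ≈ 1.441×10⁶ m/s.
T = 2πm/(|q|B) = 2π(9.109×10⁻³¹)/((1.602×10⁻¹⁹)(2.07×10⁻³)) ≈ 1.726×10⁻⁸ s.
pitch = v∥ T = (1.441×10⁶)(1.726×10⁻⁸) ≈ 0.0249 m.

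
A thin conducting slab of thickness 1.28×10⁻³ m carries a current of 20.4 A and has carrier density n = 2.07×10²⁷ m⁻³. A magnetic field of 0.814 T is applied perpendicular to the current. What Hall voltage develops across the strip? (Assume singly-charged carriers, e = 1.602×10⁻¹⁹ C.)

V_H = IB/(n e t).
V_H = (20.4)(0.814)/((2.07×10²⁷)(1.602×10⁻¹⁹)(1.28×10⁻³)) ≈ 3.91×10⁻⁵ V.

V_H ≈ 3.91×10⁻⁵ V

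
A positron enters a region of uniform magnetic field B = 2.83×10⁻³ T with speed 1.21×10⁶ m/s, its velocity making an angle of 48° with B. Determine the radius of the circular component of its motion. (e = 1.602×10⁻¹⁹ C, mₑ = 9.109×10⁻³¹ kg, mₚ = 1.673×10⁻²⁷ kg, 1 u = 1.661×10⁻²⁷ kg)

r ≈ 1.81×10⁻³ m

v⊥ = v sinθ = 1.21×10⁶·sin48° ≈ 8.992×10⁵ m/s.
r = m v⊥/(|q|B) = (9.109×10⁻³¹)(8.992×10⁵)/((1.602×10⁻¹⁹)(2.83×10⁻³)) ≈ 1.81×10⁻³ m.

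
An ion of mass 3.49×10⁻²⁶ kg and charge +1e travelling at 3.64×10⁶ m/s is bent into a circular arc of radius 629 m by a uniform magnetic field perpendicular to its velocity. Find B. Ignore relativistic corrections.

B ≈ 1.26×10⁻³ T

From |q|vB = mv²/r, B = mv/(|q|r).
B = (3.49×10⁻²⁶)(3.64×10⁶)/((1.602×10⁻¹⁹)(629)) ≈ 1.26×10⁻³ T.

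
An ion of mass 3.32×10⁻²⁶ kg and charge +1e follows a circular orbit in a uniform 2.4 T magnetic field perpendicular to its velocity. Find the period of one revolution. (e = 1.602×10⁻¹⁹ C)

T ≈ 5.4×10⁻⁷ s

The cyclotron period depends only on m, q, B: T = 2πm/(|q|B).
T = 2π(3.32×10⁻²⁶)/((1.602×10⁻¹⁹)(2.4)) ≈ 5.4×10⁻⁷ s.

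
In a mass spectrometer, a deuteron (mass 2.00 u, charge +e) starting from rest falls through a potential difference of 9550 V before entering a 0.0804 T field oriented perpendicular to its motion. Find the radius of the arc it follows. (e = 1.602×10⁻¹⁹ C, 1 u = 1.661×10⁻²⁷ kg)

r ≈ 0.248 m

Acceleration: |q|V = ½mv² ⇒ v = √(2|q|V/m) = √(2·1.602×10⁻¹⁹·9550/3.322×10⁻²⁷) ≈ 9.597×10⁵ m/s.
In the field: r = mv/(|q|B) = (3.322×10⁻²⁷)(9.597×10⁵)/((1.602×10⁻¹⁹)(0.0804)) ≈ 0.248 m.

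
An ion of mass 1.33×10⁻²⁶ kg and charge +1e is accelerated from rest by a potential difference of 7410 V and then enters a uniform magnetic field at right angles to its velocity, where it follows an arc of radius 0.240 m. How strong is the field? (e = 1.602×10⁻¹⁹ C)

v = √(2|q|V/m) = √(2·1.602×10⁻¹⁹·7410/1.33×10⁻²⁶) ≈ 4.225×10⁵ m/s.
B = mv/(|q|r) = (1.33×10⁻²⁶)(4.225×10⁵)/((1.602×10⁻¹⁹)(0.240)) ≈ 0.146 T.

B ≈ 0.146 T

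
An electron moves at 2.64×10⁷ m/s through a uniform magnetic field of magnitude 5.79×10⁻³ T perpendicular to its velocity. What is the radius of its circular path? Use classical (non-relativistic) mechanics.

The magnetic force provides the centripetal force: |q|vB = mv²/r.
r = mv/(|q|B) = (9.109×10⁻³¹)(2.64×10⁷)/((1.602×10⁻¹⁹)(5.79×10⁻³)) ≈ 0.0259 m.

r ≈ 0.0259 m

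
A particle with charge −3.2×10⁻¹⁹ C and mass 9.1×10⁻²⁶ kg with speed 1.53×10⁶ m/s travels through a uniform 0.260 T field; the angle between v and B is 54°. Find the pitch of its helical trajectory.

p ≈ 6.18 m

v∥ = v cosθ = 1.53×10⁶·cos54° ≈ 8.993×10⁵ m/s.
T = 2πm/(|q|B) = 2π(9.1×10⁻²⁶)/((3.2×10⁻¹⁹)(0.260)) ≈ 6.872×10⁻⁶ s.
pitch = v∥ T = (8.993×10⁵)(6.872×10⁻⁶) ≈ 6.18 m.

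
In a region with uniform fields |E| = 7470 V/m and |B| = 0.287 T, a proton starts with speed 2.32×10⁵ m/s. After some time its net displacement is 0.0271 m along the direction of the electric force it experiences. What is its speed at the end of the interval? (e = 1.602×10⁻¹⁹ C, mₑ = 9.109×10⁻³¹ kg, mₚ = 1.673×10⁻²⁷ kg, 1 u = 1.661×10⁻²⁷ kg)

B does no work; ΔKE = |q|E d.
½mv_f² = ½mv₀² + |q|Ed = ½(1.673×10⁻²⁷)(2.32×10⁵)² + (1.602×10⁻¹⁹)(7470)(0.0271) ≈ 4.502×10⁻¹⁷ J + 3.243×10⁻¹⁷ J ≈ 7.745×10⁻¹⁷ J.
v_f = √(2·7.745×10⁻¹⁷/1.673×10⁻²⁷) ≈ 3.04×10⁵ m/s.

v_f ≈ 3.04×10⁵ m/s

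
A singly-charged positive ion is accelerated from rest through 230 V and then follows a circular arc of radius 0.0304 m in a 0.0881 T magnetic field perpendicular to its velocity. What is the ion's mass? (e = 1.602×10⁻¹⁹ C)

m ≈ 2.50×10⁻²⁷ kg

Combine |q|V = ½mv² and r = mv/(|q|B): eliminate v to get m = qB²r²/(2V).
m = (1.602×10⁻¹⁹)(0.0881)²(0.0304)²/(2·230) ≈ 2.50×10⁻²⁷ kg.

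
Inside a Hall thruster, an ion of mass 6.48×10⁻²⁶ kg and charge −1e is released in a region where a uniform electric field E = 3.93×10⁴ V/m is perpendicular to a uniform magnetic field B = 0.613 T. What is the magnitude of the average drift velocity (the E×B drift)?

v_d ≈ 6.41×10⁴ m/s

The steady drift has the magnetic force balancing the electric force, so v_d = E/B.
v_d = 3.93×10⁴/0.613 = 6.41×10⁴ m/s.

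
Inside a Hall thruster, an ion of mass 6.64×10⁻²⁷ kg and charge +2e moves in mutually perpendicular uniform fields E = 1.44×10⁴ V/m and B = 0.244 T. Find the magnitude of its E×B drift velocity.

v_d ≈ 5.90×10⁴ m/s

The steady drift has the magnetic force balancing the electric force, so v_d = E/B.
v_d = 1.44×10⁴/0.244 = 5.90×10⁴ m/s.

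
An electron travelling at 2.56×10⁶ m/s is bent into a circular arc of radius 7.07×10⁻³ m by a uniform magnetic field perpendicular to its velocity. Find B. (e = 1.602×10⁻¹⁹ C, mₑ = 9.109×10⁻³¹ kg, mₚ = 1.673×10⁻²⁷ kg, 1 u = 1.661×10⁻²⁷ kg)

B ≈ 2.06×10⁻³ T

From |q|vB = mv²/r, B = mv/(|q|r).
B = (9.109×10⁻³¹)(2.56×10⁶)/((1.602×10⁻¹⁹)(7.07×10⁻³)) ≈ 2.06×10⁻³ T.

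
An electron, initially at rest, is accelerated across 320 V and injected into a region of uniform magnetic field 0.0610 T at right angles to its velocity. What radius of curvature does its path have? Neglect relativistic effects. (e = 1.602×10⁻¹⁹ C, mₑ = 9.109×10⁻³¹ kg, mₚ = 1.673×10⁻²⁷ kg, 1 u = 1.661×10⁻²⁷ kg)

r ≈ 9.89×10⁻⁴ m

Acceleration: |q|V = ½mv² ⇒ v = √(2|q|V/m) = √(2·1.602×10⁻¹⁹·320/9.109×10⁻³¹) ≈ 1.061×10⁷ m/s.
In the field: r = mv/(|q|B) = (9.109×10⁻³¹)(1.061×10⁷)/((1.602×10⁻¹⁹)(0.0610)) ≈ 9.89×10⁻⁴ m.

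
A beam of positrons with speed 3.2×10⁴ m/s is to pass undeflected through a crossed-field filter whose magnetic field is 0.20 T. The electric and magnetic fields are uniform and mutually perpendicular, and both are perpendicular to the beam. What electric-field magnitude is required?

For straight-line motion qE = qvB, so E = vB.
E = 3.2×10⁴ × 0.20 = 6400 V/m.

E = 6400 V/m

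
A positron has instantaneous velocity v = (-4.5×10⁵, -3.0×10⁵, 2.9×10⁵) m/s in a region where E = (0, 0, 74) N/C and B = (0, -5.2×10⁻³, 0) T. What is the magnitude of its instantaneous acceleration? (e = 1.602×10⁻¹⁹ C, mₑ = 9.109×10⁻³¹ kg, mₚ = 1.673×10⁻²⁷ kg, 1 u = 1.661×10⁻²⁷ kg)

v×B = (1510, 0, 2340) N/C.
E + v×B = (1510, 0, 2410) N/C.
F = q(E + v×B) = (1.602×10⁻¹⁹ C)·(1510, 0, 2410) = (2.42×10⁻¹⁶, 0, 3.87×10⁻¹⁶) N.
|a| = |F|/m = 4.560×10⁻¹⁶/9.109×10⁻³¹ ≈ 5.01×10¹⁴ m/s².

|a| ≈ 5.01×10¹⁴ m/s²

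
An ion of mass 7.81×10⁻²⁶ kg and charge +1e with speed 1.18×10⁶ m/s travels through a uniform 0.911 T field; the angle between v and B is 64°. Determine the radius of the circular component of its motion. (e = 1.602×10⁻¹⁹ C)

r ≈ 0.568 m

v⊥ = v sinθ = 1.18×10⁶·sin64° ≈ 1.061×10⁶ m/s.
r = m v⊥/(|q|B) = (7.81×10⁻²⁶)(1.061×10⁶)/((1.602×10⁻¹⁹)(0.911)) ≈ 0.568 m.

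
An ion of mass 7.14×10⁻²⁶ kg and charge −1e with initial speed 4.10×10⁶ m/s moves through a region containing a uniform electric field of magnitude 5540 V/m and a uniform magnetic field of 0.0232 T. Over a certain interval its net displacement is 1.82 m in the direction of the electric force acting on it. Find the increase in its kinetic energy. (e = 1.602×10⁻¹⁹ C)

The magnetic force is always ⟂ v and does no work; only the electric force changes KE.
ΔKE = F_E · d = |q|E d = (1.602×10⁻¹⁹)(5540)(1.82) ≈ 1.62×10⁻¹⁵ J.

ΔKE ≈ 1.62×10⁻¹⁵ J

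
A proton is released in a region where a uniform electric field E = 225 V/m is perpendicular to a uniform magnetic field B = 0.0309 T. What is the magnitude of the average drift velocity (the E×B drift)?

v_d ≈ 7280 m/s

In crossed fields the guiding centre drifts at v_d = |E×B|/B² = E/B, independent of charge and mass.
v_d = 225/0.0309 = 7280 m/s.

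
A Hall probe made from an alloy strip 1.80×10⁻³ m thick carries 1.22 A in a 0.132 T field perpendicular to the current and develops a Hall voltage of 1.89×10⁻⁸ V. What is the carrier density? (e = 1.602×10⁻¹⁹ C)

From V_H = IB/(n e t), n = IB/(V_H e t).
n = (1.22)(0.132)/((1.89×10⁻⁸)(1.602×10⁻¹⁹)(1.80×10⁻³)) ≈ 2.95×10²⁸ m⁻³.

n ≈ 2.95×10²⁸ m⁻³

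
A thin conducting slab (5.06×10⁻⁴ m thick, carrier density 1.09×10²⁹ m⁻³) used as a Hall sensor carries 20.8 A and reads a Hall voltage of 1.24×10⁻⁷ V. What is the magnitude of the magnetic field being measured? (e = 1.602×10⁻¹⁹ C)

B ≈ 0.0527 T

From V_H = IB/(n e t), B = V_H n e t / I.
B = (1.24×10⁻⁷)(1.09×10²⁹)(1.602×10⁻¹⁹)(5.06×10⁻⁴)/20.8 ≈ 0.0527 T.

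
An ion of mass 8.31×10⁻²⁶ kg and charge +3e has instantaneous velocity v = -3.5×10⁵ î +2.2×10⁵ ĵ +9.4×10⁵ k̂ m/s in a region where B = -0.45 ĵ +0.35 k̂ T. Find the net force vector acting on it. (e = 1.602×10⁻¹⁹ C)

v×B = (5.00×10⁵, 1.22×10⁵, 1.58×10⁵) N/C.
F = q v×B = (4.806×10⁻¹⁹ C)·(5.00×10⁵, 1.22×10⁵, 1.58×10⁵) = (2.40×10⁻¹³, 5.89×10⁻¹⁴, 7.57×10⁻¹⁴) N.

F ≈ (2.40×10⁻¹³, 5.89×10⁻¹⁴, 7.57×10⁻¹⁴) N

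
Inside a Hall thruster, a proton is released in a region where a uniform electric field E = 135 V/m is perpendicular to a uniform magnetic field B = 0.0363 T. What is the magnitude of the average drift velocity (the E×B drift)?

The steady drift has the magnetic force balancing the electric force, so v_d = E/B.
v_d = 135/0.0363 = 3720 m/s.

v_d ≈ 3720 m/s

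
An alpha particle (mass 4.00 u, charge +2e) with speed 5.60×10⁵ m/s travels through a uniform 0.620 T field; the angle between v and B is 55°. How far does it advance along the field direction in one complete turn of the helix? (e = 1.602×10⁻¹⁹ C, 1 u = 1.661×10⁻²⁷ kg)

v∥ = v cosθ = 5.60×10⁵·cos55° ≈ 3.212×10⁵ m/s.
T = 2πm/(|q|B) = 2π(6.644×10⁻²⁷)/((3.204×10⁻¹⁹)(0.620)) ≈ 2.101×10⁻⁷ s.
pitch = v∥ T = (3.212×10⁵)(2.101×10⁻⁷) ≈ 0.0675 m.

p ≈ 0.0675 m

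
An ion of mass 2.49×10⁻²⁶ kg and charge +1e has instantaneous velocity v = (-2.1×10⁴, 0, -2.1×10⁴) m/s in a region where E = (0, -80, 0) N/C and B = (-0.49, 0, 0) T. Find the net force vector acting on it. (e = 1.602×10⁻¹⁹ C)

v×B = (0, 1.03×10⁴, 0) N/C.
E + v×B = (0, 1.02×10⁴, 0) N/C.
F = q(E + v×B) = (1.602×10⁻¹⁹ C)·(0, 1.02×10⁴, 0) = (0, 1.64×10⁻¹⁵, 0) N.

F ≈ (0, 1.64×10⁻¹⁵, 0) N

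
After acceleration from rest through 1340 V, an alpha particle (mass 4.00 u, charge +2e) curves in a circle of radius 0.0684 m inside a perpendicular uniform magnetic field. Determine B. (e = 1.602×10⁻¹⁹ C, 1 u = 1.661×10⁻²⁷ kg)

v = √(2|q|V/m) = √(2·3.204×10⁻¹⁹·1340/6.644×10⁻²⁷) ≈ 3.595×10⁵ m/s.
B = mv/(|q|r) = (6.644×10⁻²⁷)(3.595×10⁵)/((3.204×10⁻¹⁹)(0.0684)) ≈ 0.109 T.

B ≈ 0.109 T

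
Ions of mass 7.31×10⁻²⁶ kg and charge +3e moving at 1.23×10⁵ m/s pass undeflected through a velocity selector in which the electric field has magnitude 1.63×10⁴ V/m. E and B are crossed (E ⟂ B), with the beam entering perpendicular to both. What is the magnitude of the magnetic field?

B = 0.133 T

Balance of forces in the selector: qE = qvB ⇒ B = E/v.
B = 1.63×10⁴/1.23×10⁵ = 0.133 T.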